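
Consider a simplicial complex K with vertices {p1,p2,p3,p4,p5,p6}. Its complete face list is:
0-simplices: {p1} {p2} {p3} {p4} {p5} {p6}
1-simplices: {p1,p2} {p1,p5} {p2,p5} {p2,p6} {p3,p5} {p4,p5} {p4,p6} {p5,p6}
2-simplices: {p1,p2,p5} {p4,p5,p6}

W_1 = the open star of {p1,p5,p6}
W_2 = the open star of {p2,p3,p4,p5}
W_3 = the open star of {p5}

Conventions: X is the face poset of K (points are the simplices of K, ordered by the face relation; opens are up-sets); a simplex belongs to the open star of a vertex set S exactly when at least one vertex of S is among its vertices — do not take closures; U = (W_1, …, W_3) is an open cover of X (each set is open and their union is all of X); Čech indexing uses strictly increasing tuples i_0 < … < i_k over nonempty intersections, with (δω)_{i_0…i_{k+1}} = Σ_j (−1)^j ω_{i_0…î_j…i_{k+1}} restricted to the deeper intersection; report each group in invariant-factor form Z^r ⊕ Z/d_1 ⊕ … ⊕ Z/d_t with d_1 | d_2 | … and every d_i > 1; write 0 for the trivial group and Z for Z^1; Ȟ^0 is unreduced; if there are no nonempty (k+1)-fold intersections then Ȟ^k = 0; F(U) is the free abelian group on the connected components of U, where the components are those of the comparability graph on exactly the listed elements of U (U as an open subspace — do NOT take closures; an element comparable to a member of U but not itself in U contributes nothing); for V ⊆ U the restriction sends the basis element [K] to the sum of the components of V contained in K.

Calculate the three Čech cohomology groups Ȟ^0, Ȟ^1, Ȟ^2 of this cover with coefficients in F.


nonempty overlaps:
  W1={{p1},{p5},{p6},{p1,p2},{p1,p5},{p2,p5},{p2,p6},{p3,p5},{p4,p5},{p4,p6},{p5,p6},{p1,p2,p5},{p4,p5,p6}} W2={{p2},{p3},{p4},{p5},{p1,p2},{p1,p5},{p2,p5},{p2,p6},{p3,p5},{p4,p5},{p4,p6},{p5,p6},{p1,p2,p5},{p4,p5,p6}} W3={{p5},{p1,p5},{p2,p5},{p3,p5},{p4,p5},{p5,p6},{p1,p2,p5},{p4,p5,p6}}
  W12={{p5},{p1,p2},{p1,p5},{p2,p5},{p2,p6},{p3,p5},{p4,p5},{p4,p6},{p5,p6},{p1,p2,p5},{p4,p5,p6}} W13={{p5},{p1,p5},{p2,p5},{p3,p5},{p4,p5},{p5,p6},{p1,p2,p5},{p4,p5,p6}} W23={{p5},{p1,p5},{p2,p5},{p3,p5},{p4,p5},{p5,p6},{p1,p2,p5},{p4,p5,p6}}
  W123={{p5},{p1,p5},{p2,p5},{p3,p5},{p4,p5},{p5,p6},{p1,p2,p5},{p4,p5,p6}}
components per intersection:
  W1: {{p1},{p5},{p6},{p1,p2},{p1,p5},{p2,p5},{p2,p6},{p3,p5},{p4,p5},{p4,p6},{p5,p6},{p1,p2,p5},{p4,p5,p6}}
  W2: {{p2},{p3},{p4},{p5},{p1,p2},{p1,p5},{p2,p5},{p2,p6},{p3,p5},{p4,p5},{p4,p6},{p5,p6},{p1,p2,p5},{p4,p5,p6}}
  W3: {{p5},{p1,p5},{p2,p5},{p3,p5},{p4,p5},{p5,p6},{p1,p2,p5},{p4,p5,p6}}
  W12: {{p5},{p1,p2},{p1,p5},{p2,p5},{p3,p5},{p4,p5},{p4,p6},{p5,p6},{p1,p2,p5},{p4,p5,p6}} {{p2,p6}}
  W13: {{p5},{p1,p5},{p2,p5},{p3,p5},{p4,p5},{p5,p6},{p1,p2,p5},{p4,p5,p6}}
  W23: {{p5},{p1,p5},{p2,p5},{p3,p5},{p4,p5},{p5,p6},{p1,p2,p5},{p4,p5,p6}}
  W123: {{p5},{p1,p5},{p2,p5},{p3,p5},{p4,p5},{p5,p6},{p1,p2,p5},{p4,p5,p6}}
C dims 3,4,1; δ0: rk 2, SNF 1^2; δ1: rk 1, SNF 1^1
degree 0: 3−2−0 = 1 → Ȟ^0 ≅ Z
degree 1: 4−1−2 = 1 → Ȟ^1 ≅ Z
degree 2: 1−0−1 = 0 → Ȟ^2 ≅ 0

Ȟ^0 ≅ Z; Ȟ^1 ≅ Z; Ȟ^2 ≅ 0


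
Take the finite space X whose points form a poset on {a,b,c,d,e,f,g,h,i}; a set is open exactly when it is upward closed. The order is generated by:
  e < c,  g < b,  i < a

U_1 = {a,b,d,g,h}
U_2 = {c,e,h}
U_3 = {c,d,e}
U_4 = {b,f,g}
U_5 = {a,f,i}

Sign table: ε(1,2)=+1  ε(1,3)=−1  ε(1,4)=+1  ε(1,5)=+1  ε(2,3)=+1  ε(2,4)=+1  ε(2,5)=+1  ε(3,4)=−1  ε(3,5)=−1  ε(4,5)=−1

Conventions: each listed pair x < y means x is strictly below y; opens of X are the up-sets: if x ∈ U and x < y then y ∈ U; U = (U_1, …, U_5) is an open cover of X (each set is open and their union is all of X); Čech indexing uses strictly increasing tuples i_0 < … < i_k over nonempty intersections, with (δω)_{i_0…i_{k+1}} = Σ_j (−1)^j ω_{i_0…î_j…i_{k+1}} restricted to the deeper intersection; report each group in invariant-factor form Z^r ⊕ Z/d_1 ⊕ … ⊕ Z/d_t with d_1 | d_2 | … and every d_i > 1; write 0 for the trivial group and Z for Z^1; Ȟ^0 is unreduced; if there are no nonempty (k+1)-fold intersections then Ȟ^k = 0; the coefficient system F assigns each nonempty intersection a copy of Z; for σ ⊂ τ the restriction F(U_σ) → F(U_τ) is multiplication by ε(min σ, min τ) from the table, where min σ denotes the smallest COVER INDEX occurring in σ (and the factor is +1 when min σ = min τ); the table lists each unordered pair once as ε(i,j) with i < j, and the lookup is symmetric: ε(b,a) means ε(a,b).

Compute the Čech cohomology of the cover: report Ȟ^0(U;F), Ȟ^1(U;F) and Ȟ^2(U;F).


nerve simplices:
  U12={h} U13={d} U14={b,g} U15={a} U23={c,e} U45={f}
C dims 5,6; δ0: rk 5, SNF 1^4·2
degree 0: 5−5−0 = 0 → Ȟ^0 ≅ 0
degree 1: 6−0−5 = 1 plus torsion [2] → Ȟ^1 ≅ Z ⊕ Z/2
degree 2: 0−0−0 = 0 → Ȟ^2 ≅ 0

Ȟ^0 ≅ 0,  Ȟ^1 ≅ Z ⊕ Z/2,  Ȟ^2 ≅ 0


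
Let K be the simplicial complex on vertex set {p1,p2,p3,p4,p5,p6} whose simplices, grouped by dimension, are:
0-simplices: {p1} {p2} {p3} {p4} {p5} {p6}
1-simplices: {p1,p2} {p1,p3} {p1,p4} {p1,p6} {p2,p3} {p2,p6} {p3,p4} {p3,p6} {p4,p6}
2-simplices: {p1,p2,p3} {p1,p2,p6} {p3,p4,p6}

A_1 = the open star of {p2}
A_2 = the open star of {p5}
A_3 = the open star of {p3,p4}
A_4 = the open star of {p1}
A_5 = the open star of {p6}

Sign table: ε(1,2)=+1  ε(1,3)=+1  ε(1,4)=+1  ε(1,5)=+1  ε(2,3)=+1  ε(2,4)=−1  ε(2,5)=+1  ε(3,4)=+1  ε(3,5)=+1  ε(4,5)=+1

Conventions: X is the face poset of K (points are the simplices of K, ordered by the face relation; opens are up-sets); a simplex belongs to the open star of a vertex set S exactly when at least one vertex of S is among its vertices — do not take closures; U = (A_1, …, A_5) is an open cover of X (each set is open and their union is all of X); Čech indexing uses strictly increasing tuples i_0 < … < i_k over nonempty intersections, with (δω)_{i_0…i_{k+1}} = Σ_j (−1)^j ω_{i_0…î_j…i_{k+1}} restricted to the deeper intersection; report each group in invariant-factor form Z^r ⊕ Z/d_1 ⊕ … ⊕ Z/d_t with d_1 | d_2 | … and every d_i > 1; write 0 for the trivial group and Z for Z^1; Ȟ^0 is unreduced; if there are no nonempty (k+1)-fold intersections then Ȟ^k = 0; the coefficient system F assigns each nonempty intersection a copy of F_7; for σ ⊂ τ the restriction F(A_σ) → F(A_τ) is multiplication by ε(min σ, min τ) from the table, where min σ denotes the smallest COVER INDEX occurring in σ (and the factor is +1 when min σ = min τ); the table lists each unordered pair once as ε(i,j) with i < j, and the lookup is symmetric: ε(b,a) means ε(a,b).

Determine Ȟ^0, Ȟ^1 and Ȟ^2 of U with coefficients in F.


Ȟ^0(U;F) ≅ Z/7 ⊕ Z/7; Ȟ^1(U;F) ≅ Z/7; Ȟ^2(U;F) ≅ 0

nerve of the cover:
  A1={{p2},{p1,p2},{p2,p3},{p2,p6},{p1,p2,p3},{p1,p2,p6}} A2={{p5}} A3={{p3},{p4},{p1,p3},{p1,p4},{p2,p3},{p3,p4},{p3,p6},{p4,p6},{p1,p2,p3},{p3,p4,p6}} A4={{p1},{p1,p2},{p1,p3},{p1,p4},{p1,p6},{p1,p2,p3},{p1,p2,p6}} A5={{p6},{p1,p6},{p2,p6},{p3,p6},{p4,p6},{p1,p2,p6},{p3,p4,p6}}
  A13={{p2,p3},{p1,p2,p3}} A14={{p1,p2},{p1,p2,p3},{p1,p2,p6}} A15={{p2,p6},{p1,p2,p6}} A34={{p1,p3},{p1,p4},{p1,p2,p3}} A35={{p3,p6},{p4,p6},{p3,p4,p6}} A45={{p1,p6},{p1,p2,p6}}
  A134={{p1,p2,p3}} A145={{p1,p2,p6}}
C dims 5,6,2; δ0: rk_F7 3; δ1: rk_F7 2
Ȟ^0 = (5 − 3) − 0 = 2, so Ȟ^0 ≅ Z/7 ⊕ Z/7
Ȟ^1 = (6 − 2) − 3 = 1, so Ȟ^1 ≅ Z/7
Ȟ^2 = (2 − 0) − 2 = 0, so Ȟ^2 ≅ 0


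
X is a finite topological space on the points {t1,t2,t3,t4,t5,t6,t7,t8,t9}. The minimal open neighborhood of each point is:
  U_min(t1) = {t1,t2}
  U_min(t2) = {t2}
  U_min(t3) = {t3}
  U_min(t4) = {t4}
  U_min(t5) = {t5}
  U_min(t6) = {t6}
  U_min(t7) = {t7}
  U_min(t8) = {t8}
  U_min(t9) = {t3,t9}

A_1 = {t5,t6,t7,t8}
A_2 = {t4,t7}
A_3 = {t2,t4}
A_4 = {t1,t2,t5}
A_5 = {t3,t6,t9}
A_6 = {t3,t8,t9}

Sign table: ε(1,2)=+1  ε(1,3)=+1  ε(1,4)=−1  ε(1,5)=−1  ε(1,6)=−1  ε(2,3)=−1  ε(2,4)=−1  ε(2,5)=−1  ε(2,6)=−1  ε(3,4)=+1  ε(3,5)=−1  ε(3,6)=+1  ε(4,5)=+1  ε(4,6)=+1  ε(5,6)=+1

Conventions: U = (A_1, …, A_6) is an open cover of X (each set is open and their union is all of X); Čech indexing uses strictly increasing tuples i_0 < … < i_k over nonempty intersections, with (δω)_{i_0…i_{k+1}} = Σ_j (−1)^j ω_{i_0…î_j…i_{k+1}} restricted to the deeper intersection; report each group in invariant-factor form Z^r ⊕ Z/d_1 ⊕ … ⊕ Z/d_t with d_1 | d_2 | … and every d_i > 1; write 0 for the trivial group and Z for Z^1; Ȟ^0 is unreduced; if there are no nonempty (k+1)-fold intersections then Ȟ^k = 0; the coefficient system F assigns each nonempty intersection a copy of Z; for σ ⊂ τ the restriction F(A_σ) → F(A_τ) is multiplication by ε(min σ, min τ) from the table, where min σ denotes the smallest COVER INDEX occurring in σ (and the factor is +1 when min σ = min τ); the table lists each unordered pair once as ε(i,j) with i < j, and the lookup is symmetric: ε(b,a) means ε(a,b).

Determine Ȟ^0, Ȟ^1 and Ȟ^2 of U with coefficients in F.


Ȟ^0(U;F) ≅ Z, Ȟ^1(U;F) ≅ Z^2 and Ȟ^2(U;F) ≅ 0

intersection data:
  A12={t7} A14={t5} A15={t6} A16={t8} A23={t4} A34={t2} A56={t3,t9}
C dims 6,7; δ0: rk 5, SNF 1^5
Ȟ^0 = (6 − 5) − 0 = 1, so Ȟ^0 ≅ Z
Ȟ^1 = (7 − 0) − 5 = 2, so Ȟ^1 ≅ Z^2
Ȟ^2 = (0 − 0) − 0 = 0, so Ȟ^2 ≅ 0


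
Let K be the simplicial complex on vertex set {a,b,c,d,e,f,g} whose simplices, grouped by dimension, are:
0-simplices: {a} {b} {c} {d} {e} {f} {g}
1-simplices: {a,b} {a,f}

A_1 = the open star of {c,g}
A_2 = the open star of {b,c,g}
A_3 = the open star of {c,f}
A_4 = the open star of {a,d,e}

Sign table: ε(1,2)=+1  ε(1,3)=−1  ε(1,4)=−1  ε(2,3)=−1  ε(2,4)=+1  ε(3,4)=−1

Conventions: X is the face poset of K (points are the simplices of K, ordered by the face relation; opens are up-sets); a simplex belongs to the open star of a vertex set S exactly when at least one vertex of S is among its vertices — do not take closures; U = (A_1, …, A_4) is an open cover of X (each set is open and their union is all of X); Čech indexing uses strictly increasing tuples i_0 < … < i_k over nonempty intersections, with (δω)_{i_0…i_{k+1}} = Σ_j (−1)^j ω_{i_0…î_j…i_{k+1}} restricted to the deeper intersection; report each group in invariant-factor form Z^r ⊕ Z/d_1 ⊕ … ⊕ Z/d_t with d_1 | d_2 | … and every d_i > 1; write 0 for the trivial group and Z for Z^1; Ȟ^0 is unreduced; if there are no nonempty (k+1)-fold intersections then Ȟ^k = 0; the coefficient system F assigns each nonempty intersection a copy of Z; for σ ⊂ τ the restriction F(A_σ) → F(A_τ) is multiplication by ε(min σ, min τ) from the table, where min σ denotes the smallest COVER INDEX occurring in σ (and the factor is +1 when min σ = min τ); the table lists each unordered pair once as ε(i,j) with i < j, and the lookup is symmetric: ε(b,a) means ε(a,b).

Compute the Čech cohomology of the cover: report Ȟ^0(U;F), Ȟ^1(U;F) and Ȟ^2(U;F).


intersection data:
  A1={{c},{g}} A2={{b},{c},{g},{a,b}} A3={{c},{f},{a,f}} A4={{a},{d},{e},{a,b},{a,f}}
  A12={{c},{g}} A13={{c}} A23={{c}} A24={{a,b}} A34={{a,f}}
  A123={{c}}
C dims 4,5,1; δ0: rk 3, SNF 1^3; δ1: rk 1, SNF 1^1
Ȟ^0 = (4 − 3) − 0 = 1, so Ȟ^0 ≅ Z
Ȟ^1 = (5 − 1) − 3 = 1, so Ȟ^1 ≅ Z
Ȟ^2 = (1 − 0) − 1 = 0, so Ȟ^2 ≅ 0

Ȟ^0(U;F) ≅ Z, Ȟ^1(U;F) ≅ Z and Ȟ^2(U;F) ≅ 0


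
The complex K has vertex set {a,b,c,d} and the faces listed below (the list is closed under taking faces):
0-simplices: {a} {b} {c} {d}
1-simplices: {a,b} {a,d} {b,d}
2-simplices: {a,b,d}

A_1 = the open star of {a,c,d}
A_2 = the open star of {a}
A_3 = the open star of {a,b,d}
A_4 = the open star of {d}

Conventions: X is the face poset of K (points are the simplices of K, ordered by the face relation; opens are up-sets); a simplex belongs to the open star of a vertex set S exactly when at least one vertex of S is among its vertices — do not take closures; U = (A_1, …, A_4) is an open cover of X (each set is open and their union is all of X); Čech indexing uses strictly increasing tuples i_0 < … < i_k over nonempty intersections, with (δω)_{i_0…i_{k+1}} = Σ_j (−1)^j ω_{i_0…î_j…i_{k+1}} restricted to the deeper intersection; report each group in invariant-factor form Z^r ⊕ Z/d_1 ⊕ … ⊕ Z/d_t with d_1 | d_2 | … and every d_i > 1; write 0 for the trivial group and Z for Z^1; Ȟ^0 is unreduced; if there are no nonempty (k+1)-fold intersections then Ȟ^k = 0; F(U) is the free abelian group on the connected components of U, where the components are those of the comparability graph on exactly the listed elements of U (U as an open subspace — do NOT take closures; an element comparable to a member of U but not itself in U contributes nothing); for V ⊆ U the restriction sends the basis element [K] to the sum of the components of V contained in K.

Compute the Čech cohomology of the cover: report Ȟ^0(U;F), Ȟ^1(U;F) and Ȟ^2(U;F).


cover nerve:
  A1={{a},{c},{d},{a,b},{a,d},{b,d},{a,b,d}} A2={{a},{a,b},{a,d},{a,b,d}} A3={{a},{b},{d},{a,b},{a,d},{b,d},{a,b,d}} A4={{d},{a,d},{b,d},{a,b,d}}
  A12={{a},{a,b},{a,d},{a,b,d}} A13={{a},{d},{a,b},{a,d},{b,d},{a,b,d}} A14={{d},{a,d},{b,d},{a,b,d}} A23={{a},{a,b},{a,d},{a,b,d}} A24={{a,d},{a,b,d}} A34={{d},{a,d},{b,d},{a,b,d}}
  A123={{a},{a,b},{a,d},{a,b,d}} A124={{a,d},{a,b,d}} A134={{d},{a,d},{b,d},{a,b,d}} A234={{a,d},{a,b,d}}
  A1234={{a,d},{a,b,d}}
components per intersection:
  A1: {{a},{d},{a,b},{a,d},{b,d},{a,b,d}} {{c}}
  A2: {{a},{a,b},{a,d},{a,b,d}}
  A3: {{a},{b},{d},{a,b},{a,d},{b,d},{a,b,d}}
  A4: {{d},{a,d},{b,d},{a,b,d}}
  A12: {{a},{a,b},{a,d},{a,b,d}}
  A13: {{a},{d},{a,b},{a,d},{b,d},{a,b,d}}
  A14: {{d},{a,d},{b,d},{a,b,d}}
  A23: {{a},{a,b},{a,d},{a,b,d}}
  A24: {{a,d},{a,b,d}}
  A34: {{d},{a,d},{b,d},{a,b,d}}
  A123: {{a},{a,b},{a,d},{a,b,d}}
  A124: {{a,d},{a,b,d}}
  A134: {{d},{a,d},{b,d},{a,b,d}}
  A234: {{a,d},{a,b,d}}
  A1234: {{a,d},{a,b,d}}
C dims 5,6,4,1; δ0: rk 3, SNF 1^3; δ1: rk 3, SNF 1^3; δ2: rk 1, SNF 1^1
Ȟ^0: (5−3)−0=2 ⇒ Z^2
Ȟ^1: (6−3)−3=0 ⇒ 0
Ȟ^2: (4−1)−3=0 ⇒ 0

Ȟ^0 = Z^2; Ȟ^1 = 0; Ȟ^2 = 0


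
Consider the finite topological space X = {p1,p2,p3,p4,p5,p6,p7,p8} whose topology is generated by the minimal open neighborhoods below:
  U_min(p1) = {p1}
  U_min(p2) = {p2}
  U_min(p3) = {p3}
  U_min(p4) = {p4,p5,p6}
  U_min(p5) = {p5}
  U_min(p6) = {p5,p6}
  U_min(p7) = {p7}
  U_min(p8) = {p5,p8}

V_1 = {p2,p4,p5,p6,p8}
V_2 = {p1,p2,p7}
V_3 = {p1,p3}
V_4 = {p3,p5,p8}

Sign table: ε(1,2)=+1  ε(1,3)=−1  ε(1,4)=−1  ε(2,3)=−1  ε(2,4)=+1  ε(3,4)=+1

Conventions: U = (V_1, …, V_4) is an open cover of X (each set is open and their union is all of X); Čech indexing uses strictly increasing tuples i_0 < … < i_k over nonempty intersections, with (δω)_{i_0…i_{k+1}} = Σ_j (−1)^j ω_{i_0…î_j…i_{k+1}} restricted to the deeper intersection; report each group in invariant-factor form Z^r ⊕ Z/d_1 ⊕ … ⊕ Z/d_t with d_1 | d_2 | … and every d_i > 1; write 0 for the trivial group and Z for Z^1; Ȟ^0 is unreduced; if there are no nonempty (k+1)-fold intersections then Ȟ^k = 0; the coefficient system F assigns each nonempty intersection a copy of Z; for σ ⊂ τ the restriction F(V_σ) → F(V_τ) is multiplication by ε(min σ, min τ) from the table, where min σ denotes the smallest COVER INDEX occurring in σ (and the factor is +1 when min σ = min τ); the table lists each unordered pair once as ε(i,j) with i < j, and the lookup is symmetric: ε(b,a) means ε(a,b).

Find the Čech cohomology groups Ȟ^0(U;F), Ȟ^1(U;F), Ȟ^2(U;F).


intersection data:
  V12={p2} V14={p5,p8} V23={p1} V34={p3}
C dims 4,4; δ0: rk 3, SNF 1^3
Ȟ^0 = (4 − 3) − 0 = 1, so Ȟ^0 ≅ Z
Ȟ^1 = (4 − 0) − 3 = 1, so Ȟ^1 ≅ Z
Ȟ^2 = (0 − 0) − 0 = 0, so Ȟ^2 ≅ 0

Ȟ^0(U;F) ≅ Z, Ȟ^1(U;F) ≅ Z and Ȟ^2(U;F) ≅ 0


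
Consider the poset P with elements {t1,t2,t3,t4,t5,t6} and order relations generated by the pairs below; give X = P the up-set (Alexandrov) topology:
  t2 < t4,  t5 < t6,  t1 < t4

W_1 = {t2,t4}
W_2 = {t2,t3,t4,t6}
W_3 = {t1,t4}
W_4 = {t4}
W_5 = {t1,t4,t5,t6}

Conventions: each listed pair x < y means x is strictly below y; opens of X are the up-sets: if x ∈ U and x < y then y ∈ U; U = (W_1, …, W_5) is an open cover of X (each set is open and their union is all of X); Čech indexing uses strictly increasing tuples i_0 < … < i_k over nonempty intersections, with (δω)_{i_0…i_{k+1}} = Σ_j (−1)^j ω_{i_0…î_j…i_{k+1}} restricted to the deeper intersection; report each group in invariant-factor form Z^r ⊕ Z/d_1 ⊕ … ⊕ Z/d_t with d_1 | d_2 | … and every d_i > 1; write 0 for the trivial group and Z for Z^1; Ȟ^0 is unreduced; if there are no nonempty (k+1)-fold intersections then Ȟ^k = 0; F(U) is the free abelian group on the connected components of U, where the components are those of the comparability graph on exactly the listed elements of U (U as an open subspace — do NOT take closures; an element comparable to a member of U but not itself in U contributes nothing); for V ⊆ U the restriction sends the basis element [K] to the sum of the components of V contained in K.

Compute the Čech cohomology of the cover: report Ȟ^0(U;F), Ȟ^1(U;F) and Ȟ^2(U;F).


intersection data:
  W12={t2,t4} W13={t4} W14={t4} W15={t4} W23={t4} W24={t4} W25={t4,t6} W34={t4} W35={t1,t4} W45={t4}
  W123={t4} W124={t4} W125={t4} W134={t4} W135={t4} W145={t4} W234={t4} W235={t4} W245={t4} W345={t4}
  W1234={t4} W1235={t4} W1245={t4} W1345={t4} W2345={t4}
  W12345={t4}
components per intersection:
  W1: {t2,t4}
  W2: {t2,t4} {t3} {t6}
  W3: {t1,t4}
  W4: {t4}
  W5: {t1,t4} {t5,t6}
  W12: {t2,t4}
  W13: {t4}
  W14: {t4}
  W15: {t4}
  W23: {t4}
  W24: {t4}
  W25: {t4} {t6}
  W34: {t4}
  W35: {t1,t4}
  W45: {t4}
  W123: {t4}
  W124: {t4}
  W125: {t4}
  W134: {t4}
  W135: {t4}
  W145: {t4}
  W234: {t4}
  W235: {t4}
  W245: {t4}
  W345: {t4}
  W1234: {t4}
  W1235: {t4}
  W1245: {t4}
  W1345: {t4}
  W2345: {t4}
  W12345: {t4}
C dims 8,11,10,5; δ0: rk 5, SNF 1^5; δ1: rk 6, SNF 1^6; δ2: rk 4, SNF 1^4
Ȟ^0 = (8 − 5) − 0 = 3, so Ȟ^0 ≅ Z^3
Ȟ^1 = (11 − 6) − 5 = 0, so Ȟ^1 ≅ 0
Ȟ^2 = (10 − 4) − 6 = 0, so Ȟ^2 ≅ 0

Ȟ^0(U;F) ≅ Z^3, Ȟ^1(U;F) ≅ 0 and Ȟ^2(U;F) ≅ 0


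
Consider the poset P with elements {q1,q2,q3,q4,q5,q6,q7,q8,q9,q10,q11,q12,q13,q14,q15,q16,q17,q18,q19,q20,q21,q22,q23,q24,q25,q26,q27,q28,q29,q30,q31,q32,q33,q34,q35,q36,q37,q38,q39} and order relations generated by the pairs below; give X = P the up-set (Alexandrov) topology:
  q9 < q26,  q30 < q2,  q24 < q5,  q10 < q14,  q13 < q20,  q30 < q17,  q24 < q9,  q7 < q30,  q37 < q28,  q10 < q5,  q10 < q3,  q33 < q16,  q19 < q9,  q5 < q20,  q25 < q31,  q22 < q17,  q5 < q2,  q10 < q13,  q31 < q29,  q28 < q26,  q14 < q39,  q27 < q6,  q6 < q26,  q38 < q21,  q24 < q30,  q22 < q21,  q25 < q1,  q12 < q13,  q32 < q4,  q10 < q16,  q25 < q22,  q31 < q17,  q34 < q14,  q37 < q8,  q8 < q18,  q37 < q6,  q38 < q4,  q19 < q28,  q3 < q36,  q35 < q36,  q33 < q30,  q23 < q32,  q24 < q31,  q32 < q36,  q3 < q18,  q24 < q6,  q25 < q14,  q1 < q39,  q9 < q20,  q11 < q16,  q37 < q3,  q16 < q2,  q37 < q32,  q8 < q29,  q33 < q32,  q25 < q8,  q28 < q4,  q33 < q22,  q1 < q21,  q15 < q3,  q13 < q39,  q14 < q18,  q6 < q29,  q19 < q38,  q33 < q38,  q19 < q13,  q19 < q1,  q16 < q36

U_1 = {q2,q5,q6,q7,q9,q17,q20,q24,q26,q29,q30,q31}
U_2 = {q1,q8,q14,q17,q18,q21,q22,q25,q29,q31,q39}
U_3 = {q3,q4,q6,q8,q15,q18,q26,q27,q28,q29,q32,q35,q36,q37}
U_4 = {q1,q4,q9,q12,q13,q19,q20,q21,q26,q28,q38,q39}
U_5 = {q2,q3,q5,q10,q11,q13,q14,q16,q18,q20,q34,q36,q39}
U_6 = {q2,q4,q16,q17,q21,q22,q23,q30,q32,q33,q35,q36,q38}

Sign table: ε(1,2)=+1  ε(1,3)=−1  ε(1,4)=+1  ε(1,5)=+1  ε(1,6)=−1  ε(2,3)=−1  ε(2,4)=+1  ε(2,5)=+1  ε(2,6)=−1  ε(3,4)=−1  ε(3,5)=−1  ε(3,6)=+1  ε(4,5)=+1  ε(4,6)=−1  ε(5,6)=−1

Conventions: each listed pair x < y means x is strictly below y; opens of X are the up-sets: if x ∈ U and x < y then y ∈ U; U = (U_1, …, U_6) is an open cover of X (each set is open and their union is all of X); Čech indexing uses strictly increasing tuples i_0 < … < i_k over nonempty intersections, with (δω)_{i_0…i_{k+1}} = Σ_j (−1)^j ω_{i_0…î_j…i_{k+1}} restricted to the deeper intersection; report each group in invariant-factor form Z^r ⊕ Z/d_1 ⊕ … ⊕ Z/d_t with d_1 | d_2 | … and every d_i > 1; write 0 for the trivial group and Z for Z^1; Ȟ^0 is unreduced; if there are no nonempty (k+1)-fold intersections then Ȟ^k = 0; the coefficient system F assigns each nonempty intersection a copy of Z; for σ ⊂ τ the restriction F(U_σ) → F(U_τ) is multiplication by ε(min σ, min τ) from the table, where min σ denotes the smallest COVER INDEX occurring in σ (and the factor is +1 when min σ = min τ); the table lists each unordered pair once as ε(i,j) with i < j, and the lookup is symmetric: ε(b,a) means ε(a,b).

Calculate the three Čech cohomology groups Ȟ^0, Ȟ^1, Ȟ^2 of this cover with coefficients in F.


Ȟ^0 = Z, Ȟ^1 = 0 and Ȟ^2 = Z/2

nonempty intersections:
  U12={q17,q29,q31} U13={q6,q26,q29} U14={q9,q20,q26} U15={q2,q5,q20} U16={q2,q17,q30} U23={q8,q18,q29} U24={q1,q21,q39} U25={q14,q18,q39} U26={q17,q21,q22} U34={q4,q26,q28} U35={q3,q18,q36} U36={q4,q32,q35,q36} U45={q13,q20,q39} U46={q4,q21,q38} U56={q2,q16,q36}
  U123={q29} U126={q17} U134={q26} U145={q20} U156={q2} U235={q18} U245={q39} U246={q21} U346={q4} U356={q36}
C dims 6,15,10; δ0: rk 5, SNF 1^5; δ1: rk 10, SNF 1^9·2
Ȟ^0: (6−5)−0=1 ⇒ Z
Ȟ^1: (15−10)−5=0 ⇒ 0
Ȟ^2: (10−0)−10=0 plus torsion [2] ⇒ Z/2


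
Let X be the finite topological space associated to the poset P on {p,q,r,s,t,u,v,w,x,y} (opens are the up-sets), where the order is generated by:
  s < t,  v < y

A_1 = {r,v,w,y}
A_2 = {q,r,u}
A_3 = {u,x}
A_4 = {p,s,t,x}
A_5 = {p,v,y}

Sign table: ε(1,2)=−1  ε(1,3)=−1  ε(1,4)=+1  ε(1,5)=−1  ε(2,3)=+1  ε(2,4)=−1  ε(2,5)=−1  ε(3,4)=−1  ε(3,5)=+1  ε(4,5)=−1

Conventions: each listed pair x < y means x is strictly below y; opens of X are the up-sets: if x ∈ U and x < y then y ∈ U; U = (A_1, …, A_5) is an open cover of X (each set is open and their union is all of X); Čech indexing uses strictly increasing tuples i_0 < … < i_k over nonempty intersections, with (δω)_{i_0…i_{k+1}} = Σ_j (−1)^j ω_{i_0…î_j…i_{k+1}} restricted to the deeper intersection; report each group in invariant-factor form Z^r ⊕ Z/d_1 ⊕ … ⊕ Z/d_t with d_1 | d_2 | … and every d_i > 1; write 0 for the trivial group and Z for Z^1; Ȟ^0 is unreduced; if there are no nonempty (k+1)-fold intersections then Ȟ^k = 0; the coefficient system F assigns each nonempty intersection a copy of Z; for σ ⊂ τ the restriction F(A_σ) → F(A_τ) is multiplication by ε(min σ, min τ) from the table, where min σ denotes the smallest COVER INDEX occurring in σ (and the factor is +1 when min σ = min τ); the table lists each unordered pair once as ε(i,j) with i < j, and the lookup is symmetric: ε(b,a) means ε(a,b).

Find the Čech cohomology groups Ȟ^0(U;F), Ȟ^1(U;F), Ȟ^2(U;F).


Ȟ^0 ≅ Z, Ȟ^1 ≅ Z and Ȟ^2 ≅ 0

nerve simplices:
  A12={r} A15={v,y} A23={u} A34={x} A45={p}
C dims 5,5; δ0: rk 4, SNF 1^4
degree 0: 5−4−0 = 1 → Ȟ^0 ≅ Z
degree 1: 5−0−4 = 1 → Ȟ^1 ≅ Z
degree 2: 0−0−0 = 0 → Ȟ^2 ≅ 0


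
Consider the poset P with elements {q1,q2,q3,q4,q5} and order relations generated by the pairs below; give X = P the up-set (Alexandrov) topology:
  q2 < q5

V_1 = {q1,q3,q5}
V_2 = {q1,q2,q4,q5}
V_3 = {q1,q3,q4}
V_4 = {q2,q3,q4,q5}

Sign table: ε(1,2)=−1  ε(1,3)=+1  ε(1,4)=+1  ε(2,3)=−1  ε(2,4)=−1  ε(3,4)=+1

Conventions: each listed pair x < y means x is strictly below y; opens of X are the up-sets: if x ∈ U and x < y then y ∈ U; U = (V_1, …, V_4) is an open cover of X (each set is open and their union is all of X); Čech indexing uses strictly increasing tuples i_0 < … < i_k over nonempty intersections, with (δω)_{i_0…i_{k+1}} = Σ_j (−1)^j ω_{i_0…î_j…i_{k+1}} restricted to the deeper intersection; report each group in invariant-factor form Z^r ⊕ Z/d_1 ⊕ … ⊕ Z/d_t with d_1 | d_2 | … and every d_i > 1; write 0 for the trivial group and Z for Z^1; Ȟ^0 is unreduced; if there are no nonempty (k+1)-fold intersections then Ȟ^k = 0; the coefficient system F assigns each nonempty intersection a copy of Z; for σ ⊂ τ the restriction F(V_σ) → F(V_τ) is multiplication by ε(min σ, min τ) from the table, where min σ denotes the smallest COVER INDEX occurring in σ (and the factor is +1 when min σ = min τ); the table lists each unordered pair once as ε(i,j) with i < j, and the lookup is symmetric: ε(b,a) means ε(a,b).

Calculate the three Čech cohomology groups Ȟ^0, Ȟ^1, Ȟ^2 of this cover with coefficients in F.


nonempty overlaps:
  V12={q1,q5} V13={q1,q3} V14={q3,q5} V23={q1,q4} V24={q2,q4,q5} V34={q3,q4}
  V123={q1} V124={q5} V134={q3} V234={q4}
C dims 4,6,4; δ0: rk 3, SNF 1^3; δ1: rk 3, SNF 1^3
degree 0: 4−3−0 = 1 → Ȟ^0 ≅ Z
degree 1: 6−3−3 = 0 → Ȟ^1 ≅ 0
degree 2: 4−0−3 = 1 → Ȟ^2 ≅ Z

Ȟ^0 = Z, Ȟ^1 = 0, Ȟ^2 = Z


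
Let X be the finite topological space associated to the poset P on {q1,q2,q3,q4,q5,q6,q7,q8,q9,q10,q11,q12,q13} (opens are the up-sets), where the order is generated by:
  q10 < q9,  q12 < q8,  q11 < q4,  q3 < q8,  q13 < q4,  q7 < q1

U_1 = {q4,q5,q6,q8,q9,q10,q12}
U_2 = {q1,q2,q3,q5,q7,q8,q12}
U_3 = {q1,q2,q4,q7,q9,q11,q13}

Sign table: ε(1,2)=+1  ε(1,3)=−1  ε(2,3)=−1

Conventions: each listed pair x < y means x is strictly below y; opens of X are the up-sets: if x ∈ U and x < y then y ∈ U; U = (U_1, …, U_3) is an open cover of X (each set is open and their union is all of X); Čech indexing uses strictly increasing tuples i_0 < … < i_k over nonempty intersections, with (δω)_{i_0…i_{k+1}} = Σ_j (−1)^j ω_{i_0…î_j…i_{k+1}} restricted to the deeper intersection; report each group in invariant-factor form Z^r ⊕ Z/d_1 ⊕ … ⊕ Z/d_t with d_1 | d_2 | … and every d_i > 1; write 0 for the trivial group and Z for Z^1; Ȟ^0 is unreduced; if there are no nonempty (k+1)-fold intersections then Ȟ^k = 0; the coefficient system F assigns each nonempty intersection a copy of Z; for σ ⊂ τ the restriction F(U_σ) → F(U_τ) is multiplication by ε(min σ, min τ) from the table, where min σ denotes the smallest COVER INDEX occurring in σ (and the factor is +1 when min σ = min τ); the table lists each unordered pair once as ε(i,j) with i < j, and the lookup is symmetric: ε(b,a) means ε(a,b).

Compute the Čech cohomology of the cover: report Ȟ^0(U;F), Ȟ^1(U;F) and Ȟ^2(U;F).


Ȟ^0 ≅ Z, Ȟ^1 ≅ Z, Ȟ^2 ≅ 0

nonempty intersections:
  U12={q5,q8,q12} U13={q4,q9} U23={q1,q2,q7}
C dims 3,3; δ0: rk 2, SNF 1^2
Ȟ^0: (3−2)−0=1 ⇒ Z
Ȟ^1: (3−0)−2=1 ⇒ Z
Ȟ^2: (0−0)−0=0 ⇒ 0


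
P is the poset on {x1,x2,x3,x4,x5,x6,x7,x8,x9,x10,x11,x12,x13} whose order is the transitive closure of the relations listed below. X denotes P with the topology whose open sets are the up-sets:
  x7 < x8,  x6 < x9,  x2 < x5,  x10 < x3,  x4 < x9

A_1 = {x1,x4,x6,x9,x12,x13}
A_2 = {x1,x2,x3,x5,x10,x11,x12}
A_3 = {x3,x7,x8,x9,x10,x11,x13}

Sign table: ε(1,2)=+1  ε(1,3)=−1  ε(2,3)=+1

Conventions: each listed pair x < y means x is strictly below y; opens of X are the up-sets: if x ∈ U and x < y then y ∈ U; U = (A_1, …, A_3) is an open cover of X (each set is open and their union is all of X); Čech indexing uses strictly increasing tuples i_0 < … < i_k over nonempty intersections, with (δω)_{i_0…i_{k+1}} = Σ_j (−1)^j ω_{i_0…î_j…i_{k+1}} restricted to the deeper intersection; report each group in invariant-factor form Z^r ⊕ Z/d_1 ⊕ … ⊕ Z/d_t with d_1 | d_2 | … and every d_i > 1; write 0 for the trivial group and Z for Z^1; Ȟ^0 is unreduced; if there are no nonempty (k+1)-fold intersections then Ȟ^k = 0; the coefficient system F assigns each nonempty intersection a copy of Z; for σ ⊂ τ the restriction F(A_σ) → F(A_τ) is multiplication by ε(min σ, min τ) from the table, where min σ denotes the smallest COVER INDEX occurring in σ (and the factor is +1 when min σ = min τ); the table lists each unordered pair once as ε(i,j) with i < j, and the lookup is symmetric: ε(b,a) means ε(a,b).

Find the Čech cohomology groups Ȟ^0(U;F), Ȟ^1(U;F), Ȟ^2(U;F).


nerve of the cover:
  A12={x1,x12} A13={x9,x13} A23={x3,x10,x11}
C dims 3,3; δ0: rk 3, SNF 1^2·2
Ȟ^0 = (3 − 3) − 0 = 0, so Ȟ^0 ≅ 0
Ȟ^1 = (3 − 0) − 3 = 0 plus torsion [2], so Ȟ^1 ≅ Z/2
Ȟ^2 = (0 − 0) − 0 = 0, so Ȟ^2 ≅ 0

Ȟ^0 ≅ 0, Ȟ^1 ≅ Z/2 and Ȟ^2 ≅ 0


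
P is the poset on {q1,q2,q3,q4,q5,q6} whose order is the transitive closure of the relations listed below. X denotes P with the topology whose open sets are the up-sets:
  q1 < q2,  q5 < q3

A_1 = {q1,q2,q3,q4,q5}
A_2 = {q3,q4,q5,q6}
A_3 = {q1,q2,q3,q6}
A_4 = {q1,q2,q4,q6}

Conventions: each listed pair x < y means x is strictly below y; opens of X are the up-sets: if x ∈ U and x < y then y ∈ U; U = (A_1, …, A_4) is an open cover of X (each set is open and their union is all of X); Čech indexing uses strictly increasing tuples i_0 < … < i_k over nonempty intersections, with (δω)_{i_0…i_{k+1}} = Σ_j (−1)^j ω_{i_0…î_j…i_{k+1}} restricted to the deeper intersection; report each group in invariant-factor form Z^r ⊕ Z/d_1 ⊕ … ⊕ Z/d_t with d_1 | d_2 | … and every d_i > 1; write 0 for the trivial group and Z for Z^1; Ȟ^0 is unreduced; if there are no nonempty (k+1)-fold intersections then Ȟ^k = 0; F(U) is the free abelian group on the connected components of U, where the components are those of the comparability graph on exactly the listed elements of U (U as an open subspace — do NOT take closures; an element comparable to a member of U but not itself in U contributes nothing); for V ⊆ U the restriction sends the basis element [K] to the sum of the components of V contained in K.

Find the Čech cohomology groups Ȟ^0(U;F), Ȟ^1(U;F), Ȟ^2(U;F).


intersection data:
  A12={q3,q4,q5} A13={q1,q2,q3} A14={q1,q2,q4} A23={q3,q6} A24={q4,q6} A34={q1,q2,q6}
  A123={q3} A124={q4} A134={q1,q2} A234={q6}
components per intersection:
  A1: {q1,q2} {q3,q5} {q4}
  A2: {q3,q5} {q4} {q6}
  A3: {q1,q2} {q3} {q6}
  A4: {q1,q2} {q4} {q6}
  A12: {q3,q5} {q4}
  A13: {q1,q2} {q3}
  A14: {q1,q2} {q4}
  A23: {q3} {q6}
  A24: {q4} {q6}
  A34: {q1,q2} {q6}
  A123: {q3}
  A124: {q4}
  A134: {q1,q2}
  A234: {q6}
C dims 12,12,4; δ0: rk 8, SNF 1^8; δ1: rk 4, SNF 1^4
Ȟ^0 = (12 − 8) − 0 = 4, so Ȟ^0 ≅ Z^4
Ȟ^1 = (12 − 4) − 8 = 0, so Ȟ^1 ≅ 0
Ȟ^2 = (4 − 0) − 4 = 0, so Ȟ^2 ≅ 0

Ȟ^0(U;F) ≅ Z^4, Ȟ^1(U;F) ≅ 0 and Ȟ^2(U;F) ≅ 0


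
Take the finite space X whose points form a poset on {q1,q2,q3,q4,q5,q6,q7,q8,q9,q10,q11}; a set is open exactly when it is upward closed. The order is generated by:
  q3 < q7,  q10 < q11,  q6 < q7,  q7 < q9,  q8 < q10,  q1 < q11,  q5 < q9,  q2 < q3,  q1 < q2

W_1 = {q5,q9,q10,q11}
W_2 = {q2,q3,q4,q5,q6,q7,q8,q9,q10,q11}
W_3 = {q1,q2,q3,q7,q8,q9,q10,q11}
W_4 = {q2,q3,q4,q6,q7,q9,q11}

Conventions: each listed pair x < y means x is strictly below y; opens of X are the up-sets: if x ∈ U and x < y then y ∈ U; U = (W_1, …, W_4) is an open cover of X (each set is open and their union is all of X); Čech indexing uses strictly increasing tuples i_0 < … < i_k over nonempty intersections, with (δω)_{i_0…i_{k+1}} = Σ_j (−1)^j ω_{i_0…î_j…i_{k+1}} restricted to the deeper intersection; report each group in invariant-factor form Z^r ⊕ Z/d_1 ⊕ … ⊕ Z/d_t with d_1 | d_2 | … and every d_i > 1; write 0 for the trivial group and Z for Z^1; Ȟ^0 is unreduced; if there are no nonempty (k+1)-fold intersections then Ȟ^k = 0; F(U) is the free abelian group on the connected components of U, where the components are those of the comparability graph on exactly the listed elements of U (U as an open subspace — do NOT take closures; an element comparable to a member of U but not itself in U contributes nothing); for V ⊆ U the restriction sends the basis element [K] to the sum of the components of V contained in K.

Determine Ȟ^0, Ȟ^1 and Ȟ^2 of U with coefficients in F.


Ȟ^0(U;F) ≅ Z^2,  Ȟ^1(U;F) ≅ 0,  Ȟ^2(U;F) ≅ 0

cover nerve:
  W12={q5,q9,q10,q11} W13={q9,q10,q11} W14={q9,q11} W23={q2,q3,q7,q8,q9,q10,q11} W24={q2,q3,q4,q6,q7,q9,q11} W34={q2,q3,q7,q9,q11}
  W123={q9,q10,q11} W124={q9,q11} W134={q9,q11} W234={q2,q3,q7,q9,q11}
  W1234={q9,q11}
components per intersection:
  W1: {q5,q9} {q10,q11}
  W2: {q2,q3,q5,q6,q7,q9} {q4} {q8,q10,q11}
  W3: {q1,q2,q3,q7,q8,q9,q10,q11}
  W4: {q2,q3,q6,q7,q9} {q4} {q11}
  W12: {q5,q9} {q10,q11}
  W13: {q9} {q10,q11}
  W14: {q9} {q11}
  W23: {q2,q3,q7,q9} {q8,q10,q11}
  W24: {q2,q3,q6,q7,q9} {q4} {q11}
  W34: {q2,q3,q7,q9} {q11}
  W123: {q9} {q10,q11}
  W124: {q9} {q11}
  W134: {q9} {q11}
  W234: {q2,q3,q7,q9} {q11}
  W1234: {q9} {q11}
C dims 9,13,8,2; δ0: rk 7, SNF 1^7; δ1: rk 6, SNF 1^6; δ2: rk 2, SNF 1^2
Ȟ^0: (9−7)−0=2 ⇒ Z^2
Ȟ^1: (13−6)−7=0 ⇒ 0
Ȟ^2: (8−2)−6=0 ⇒ 0


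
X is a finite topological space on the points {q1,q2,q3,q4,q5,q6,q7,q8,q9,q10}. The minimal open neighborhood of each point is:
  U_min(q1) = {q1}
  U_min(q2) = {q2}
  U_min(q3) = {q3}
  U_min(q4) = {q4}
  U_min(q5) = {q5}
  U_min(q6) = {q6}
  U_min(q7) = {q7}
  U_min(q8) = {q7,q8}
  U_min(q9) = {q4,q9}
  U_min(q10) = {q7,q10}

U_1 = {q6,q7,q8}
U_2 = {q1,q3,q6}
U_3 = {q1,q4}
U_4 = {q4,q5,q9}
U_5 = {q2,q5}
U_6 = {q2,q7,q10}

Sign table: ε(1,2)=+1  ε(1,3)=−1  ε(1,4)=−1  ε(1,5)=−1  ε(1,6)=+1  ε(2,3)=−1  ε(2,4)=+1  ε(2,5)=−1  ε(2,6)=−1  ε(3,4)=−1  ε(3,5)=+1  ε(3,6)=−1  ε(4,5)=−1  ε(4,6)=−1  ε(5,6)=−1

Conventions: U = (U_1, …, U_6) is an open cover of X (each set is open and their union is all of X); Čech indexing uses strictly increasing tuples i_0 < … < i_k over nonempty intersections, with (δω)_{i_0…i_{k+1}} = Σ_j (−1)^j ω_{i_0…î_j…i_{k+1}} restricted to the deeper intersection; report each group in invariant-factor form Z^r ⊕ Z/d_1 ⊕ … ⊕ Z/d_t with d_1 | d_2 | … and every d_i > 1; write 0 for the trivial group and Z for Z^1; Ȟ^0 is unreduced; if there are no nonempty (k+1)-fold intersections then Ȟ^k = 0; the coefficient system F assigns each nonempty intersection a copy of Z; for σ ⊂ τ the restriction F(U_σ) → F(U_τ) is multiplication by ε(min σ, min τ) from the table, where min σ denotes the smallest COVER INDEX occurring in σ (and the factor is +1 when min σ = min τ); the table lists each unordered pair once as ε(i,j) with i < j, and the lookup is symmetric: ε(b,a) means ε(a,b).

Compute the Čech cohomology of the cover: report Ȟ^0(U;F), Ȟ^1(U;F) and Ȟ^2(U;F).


intersection data:
  U12={q6} U16={q7} U23={q1} U34={q4} U45={q5} U56={q2}
C dims 6,6; δ0: rk 5, SNF 1^5
Ȟ^0 = (6 − 5) − 0 = 1, so Ȟ^0 ≅ Z
Ȟ^1 = (6 − 0) − 5 = 1, so Ȟ^1 ≅ Z
Ȟ^2 = (0 − 0) − 0 = 0, so Ȟ^2 ≅ 0

Ȟ^0 = Z, Ȟ^1 = Z and Ȟ^2 = 0


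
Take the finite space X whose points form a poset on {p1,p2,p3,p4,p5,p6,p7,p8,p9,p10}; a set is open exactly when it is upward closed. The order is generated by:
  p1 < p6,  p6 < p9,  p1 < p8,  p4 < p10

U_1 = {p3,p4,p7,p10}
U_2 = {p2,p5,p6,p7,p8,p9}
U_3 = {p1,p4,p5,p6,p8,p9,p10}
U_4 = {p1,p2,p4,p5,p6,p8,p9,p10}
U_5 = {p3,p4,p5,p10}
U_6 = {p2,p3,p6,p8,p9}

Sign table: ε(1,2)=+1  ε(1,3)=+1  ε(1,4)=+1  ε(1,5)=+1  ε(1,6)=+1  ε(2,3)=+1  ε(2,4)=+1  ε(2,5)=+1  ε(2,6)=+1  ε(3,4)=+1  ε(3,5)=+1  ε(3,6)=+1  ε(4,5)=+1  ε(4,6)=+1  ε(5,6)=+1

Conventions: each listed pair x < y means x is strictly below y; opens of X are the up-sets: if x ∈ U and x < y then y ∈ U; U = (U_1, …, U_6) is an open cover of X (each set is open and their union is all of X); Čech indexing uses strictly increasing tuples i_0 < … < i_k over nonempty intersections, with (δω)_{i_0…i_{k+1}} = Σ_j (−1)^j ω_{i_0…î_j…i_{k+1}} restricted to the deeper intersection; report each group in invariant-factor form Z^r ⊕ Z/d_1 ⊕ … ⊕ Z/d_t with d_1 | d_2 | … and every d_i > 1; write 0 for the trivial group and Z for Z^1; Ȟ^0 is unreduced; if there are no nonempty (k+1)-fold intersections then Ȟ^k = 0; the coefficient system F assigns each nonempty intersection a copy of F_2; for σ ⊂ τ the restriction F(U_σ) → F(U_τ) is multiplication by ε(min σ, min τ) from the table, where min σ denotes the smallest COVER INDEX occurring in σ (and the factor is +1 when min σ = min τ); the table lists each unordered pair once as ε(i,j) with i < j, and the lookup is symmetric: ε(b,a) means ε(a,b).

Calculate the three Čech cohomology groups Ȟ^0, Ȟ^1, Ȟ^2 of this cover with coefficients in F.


cover nerve:
  U12={p7} U13={p4,p10} U14={p4,p10} U15={p3,p4,p10} U16={p3} U23={p5,p6,p8,p9} U24={p2,p5,p6,p8,p9} U25={p5} U26={p2,p6,p8,p9} U34={p1,p4,p5,p6,p8,p9,p10} U35={p4,p5,p10} U36={p6,p8,p9} U45={p4,p5,p10} U46={p2,p6,p8,p9} U56={p3}
  U134={p4,p10} U135={p4,p10} U145={p4,p10} U156={p3} U234={p5,p6,p8,p9} U235={p5} U236={p6,p8,p9} U245={p5} U246={p2,p6,p8,p9} U345={p4,p5,p10} U346={p6,p8,p9}
  U1345={p4,p10} U2345={p5} U2346={p6,p8,p9}
C dims 6,15,11,3; δ0: rk_F2 5; δ1: rk_F2 8; δ2: rk_F2 3
Ȟ^0: (6−5)−0=1 ⇒ Z/2
Ȟ^1: (15−8)−5=2 ⇒ Z/2 ⊕ Z/2
Ȟ^2: (11−3)−8=0 ⇒ 0

Ȟ^0(U;F) ≅ Z/2,  Ȟ^1(U;F) ≅ Z/2 ⊕ Z/2,  Ȟ^2(U;F) ≅ 0


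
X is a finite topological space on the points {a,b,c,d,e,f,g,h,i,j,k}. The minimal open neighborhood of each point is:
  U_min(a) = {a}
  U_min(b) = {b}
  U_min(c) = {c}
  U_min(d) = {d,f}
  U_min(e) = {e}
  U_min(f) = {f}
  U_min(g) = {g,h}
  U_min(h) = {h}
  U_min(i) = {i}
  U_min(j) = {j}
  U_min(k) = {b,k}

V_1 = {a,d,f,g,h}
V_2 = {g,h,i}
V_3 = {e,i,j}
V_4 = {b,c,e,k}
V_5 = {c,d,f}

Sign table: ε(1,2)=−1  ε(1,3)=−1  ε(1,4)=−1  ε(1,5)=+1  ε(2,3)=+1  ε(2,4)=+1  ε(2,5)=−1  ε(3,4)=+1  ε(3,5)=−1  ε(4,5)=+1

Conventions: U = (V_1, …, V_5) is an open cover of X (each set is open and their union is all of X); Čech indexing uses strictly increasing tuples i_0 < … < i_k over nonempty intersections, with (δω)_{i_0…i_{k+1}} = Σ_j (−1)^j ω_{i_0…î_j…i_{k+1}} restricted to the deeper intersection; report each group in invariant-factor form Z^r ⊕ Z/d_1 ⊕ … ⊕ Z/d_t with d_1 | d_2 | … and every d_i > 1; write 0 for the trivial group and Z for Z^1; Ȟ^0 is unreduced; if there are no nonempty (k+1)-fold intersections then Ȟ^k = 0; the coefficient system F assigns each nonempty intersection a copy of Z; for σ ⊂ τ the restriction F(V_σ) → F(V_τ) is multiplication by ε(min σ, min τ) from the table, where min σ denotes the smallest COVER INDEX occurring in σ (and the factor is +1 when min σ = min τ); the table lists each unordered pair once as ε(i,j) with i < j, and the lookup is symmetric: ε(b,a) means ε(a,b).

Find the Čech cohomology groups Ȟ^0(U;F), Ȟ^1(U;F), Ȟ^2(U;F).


nonempty overlaps:
  V12={g,h} V15={d,f} V23={i} V34={e} V45={c}
C dims 5,5; δ0: rk 5, SNF 1^4·2
degree 0: 5−5−0 = 0 → Ȟ^0 ≅ 0
degree 1: 5−0−5 = 0 plus torsion [2] → Ȟ^1 ≅ Z/2
degree 2: 0−0−0 = 0 → Ȟ^2 ≅ 0

Ȟ^0(U;F) ≅ 0, Ȟ^1(U;F) ≅ Z/2, Ȟ^2(U;F) ≅ 0


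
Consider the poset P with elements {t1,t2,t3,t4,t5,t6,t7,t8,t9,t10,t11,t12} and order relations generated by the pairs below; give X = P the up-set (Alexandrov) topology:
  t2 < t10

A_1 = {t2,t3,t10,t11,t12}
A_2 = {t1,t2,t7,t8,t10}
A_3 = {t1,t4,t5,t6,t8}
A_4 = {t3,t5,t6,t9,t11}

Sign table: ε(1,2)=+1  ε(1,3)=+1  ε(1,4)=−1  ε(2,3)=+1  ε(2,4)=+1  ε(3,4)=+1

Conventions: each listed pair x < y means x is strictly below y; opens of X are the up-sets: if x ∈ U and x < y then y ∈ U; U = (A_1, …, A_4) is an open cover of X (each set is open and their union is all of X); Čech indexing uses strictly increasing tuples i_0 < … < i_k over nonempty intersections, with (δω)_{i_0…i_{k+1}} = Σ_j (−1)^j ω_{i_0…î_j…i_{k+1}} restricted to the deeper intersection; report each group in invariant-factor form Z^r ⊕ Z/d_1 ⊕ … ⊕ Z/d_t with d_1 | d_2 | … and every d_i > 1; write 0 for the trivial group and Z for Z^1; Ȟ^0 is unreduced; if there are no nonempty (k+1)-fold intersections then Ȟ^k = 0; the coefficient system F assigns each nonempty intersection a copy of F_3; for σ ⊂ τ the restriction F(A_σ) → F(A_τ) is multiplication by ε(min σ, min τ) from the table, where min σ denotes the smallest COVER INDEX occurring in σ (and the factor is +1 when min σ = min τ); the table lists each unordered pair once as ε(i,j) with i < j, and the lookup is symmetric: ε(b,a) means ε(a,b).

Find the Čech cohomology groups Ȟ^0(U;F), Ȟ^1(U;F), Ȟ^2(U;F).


nonempty overlaps:
  A12={t2,t10} A14={t3,t11} A23={t1,t8} A34={t5,t6}
C dims 4,4; δ0: rk_F3 4
degree 0: 4−4−0 = 0 → Ȟ^0 ≅ 0
degree 1: 4−0−4 = 0 → Ȟ^1 ≅ 0
degree 2: 0−0−0 = 0 → Ȟ^2 ≅ 0

Ȟ^0 ≅ 0, Ȟ^1 ≅ 0, Ȟ^2 ≅ 0
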